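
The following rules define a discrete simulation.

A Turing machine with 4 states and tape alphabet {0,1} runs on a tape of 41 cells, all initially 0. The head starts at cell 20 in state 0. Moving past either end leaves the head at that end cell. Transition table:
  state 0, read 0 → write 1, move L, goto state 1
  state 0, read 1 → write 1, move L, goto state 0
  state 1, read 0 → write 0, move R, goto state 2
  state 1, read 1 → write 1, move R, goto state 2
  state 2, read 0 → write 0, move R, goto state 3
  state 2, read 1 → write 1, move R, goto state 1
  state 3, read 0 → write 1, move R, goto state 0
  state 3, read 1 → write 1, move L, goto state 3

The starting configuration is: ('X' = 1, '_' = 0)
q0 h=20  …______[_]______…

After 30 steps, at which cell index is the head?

k=0  q0 h=20  …______[_]______…
k=1  q1 h=19  …______[_]X_____…
k=2  q2 h=20  …______[X]______…
k=3  q1 h=21  …_____X[_]______…
k=4  q2 h=22  …____X_[_]______…
k=5  q3 h=23  …___X__[_]______…
k=6  q0 h=24  …__X__X[_]______…
k=7  q1 h=23  …___X__[X]X_____…
k=8  q2 h=24  …__X__X[X]______…
k=9  q1 h=25  …_X__XX[_]______…
k=10  q2 h=26  …X__XX_[_]______…
k=11  q3 h=27  …__XX__[_]______…
k=12  q0 h=28  …_XX__X[_]______…
k=13  q1 h=27  …__XX__[X]X_____…
k=14  q2 h=28  …_XX__X[X]______…
k=15  q1 h=29  …XX__XX[_]______…
k=16  q2 h=30  …X__XX_[_]______…
k=17  q3 h=31  …__XX__[_]______…
k=18  q0 h=32  …_XX__X[_]______…
k=19  q1 h=31  …__XX__[X]X_____…
k=20  q2 h=32  …_XX__X[X]______…
k=21  q1 h=33  …XX__XX[_]______…
k=22  q2 h=34  …X__XX_[_]______|
k=23  q3 h=35  …__XX__[_]_____|
k=24  q0 h=36  …_XX__X[_]____|
k=25  q1 h=35  …__XX__[X]X____|
k=26  q2 h=36  …_XX__X[X]____|
k=27  q1 h=37  …XX__XX[_]___|
k=28  q2 h=38  …X__XX_[_]__|
k=29  q3 h=39  …__XX__[_]_|
k=30  q0 h=40  …_XX__X[_]|

40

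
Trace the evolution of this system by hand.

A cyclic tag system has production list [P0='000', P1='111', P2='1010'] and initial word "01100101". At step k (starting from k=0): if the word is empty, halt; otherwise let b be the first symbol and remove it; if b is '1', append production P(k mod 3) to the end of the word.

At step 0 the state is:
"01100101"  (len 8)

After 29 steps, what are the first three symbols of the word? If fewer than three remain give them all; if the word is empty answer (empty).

[0] "01100101"  (len 8)
[1] "1100101"  (len 7)
[2] "100101111"  (len 9)
[3] "001011111010"  (len 12)
[4] "01011111010"  (len 11)
[5] "1011111010"  (len 10)
[6] "0111110101010"  (len 13)
[7] "111110101010"  (len 12)
[8] "11110101010111"  (len 14)
[9] "11101010101111010"  (len 17)
[10] "1101010101111010000"  (len 19)
[11] "101010101111010000111"  (len 21)
[12] "010101011110100001111010"  (len 24)
[13] "10101011110100001111010"  (len 23)
[14] "0101011110100001111010111"  (len 25)
[15] "101011110100001111010111"  (len 24)
[16] "01011110100001111010111000"  (len 26)
[17] "1011110100001111010111000"  (len 25)
[18] "0111101000011110101110001010"  (len 28)
[19] "111101000011110101110001010"  (len 27)
[20] "11101000011110101110001010111"  (len 29)
[21] "11010000111101011100010101111010"  (len 32)
[22] "1010000111101011100010101111010000"  (len 34)
[23] "010000111101011100010101111010000111"  (len 36)
[24] "10000111101011100010101111010000111"  (len 35)
[25] "0000111101011100010101111010000111000"  (len 37)
[26] "000111101011100010101111010000111000"  (len 36)
[27] "00111101011100010101111010000111000"  (len 35)
[28] "0111101011100010101111010000111000"  (len 34)
[29] "111101011100010101111010000111000"  (len 33)

111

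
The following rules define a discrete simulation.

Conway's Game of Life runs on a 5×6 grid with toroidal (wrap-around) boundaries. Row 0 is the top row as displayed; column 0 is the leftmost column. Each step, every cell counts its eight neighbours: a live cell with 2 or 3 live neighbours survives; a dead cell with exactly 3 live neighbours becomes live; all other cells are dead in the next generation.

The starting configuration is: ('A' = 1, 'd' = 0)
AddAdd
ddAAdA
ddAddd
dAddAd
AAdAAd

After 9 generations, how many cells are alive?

[0] AddAdd
ddAAdA
ddAddd
dAddAd
AAdAAd
[1] Addddd
dAAAAd
dAAdAd
AAddAA
AAdAAd
[2] Addddd
AdddAA
dddddd
dddddd
ddAAAd
[3] AAdddd
AddddA
dddddA
dddAdd
dddAdd
[4] AAdddA
dAdddA
AdddAA
ddddAd
ddAddd
[5] dAAddA
dAdddd
AdddAd
dddAAd
AAdddA
[6] ddAddA
dAAddA
dddAAA
dAdAAd
dAdAdA
[7] dddAdA
dAAddA
dAdddA
dddddd
dAdAdA
[8] dAdAdA
dAAddA
dAAddd
ddAdAd
AdAddd
[9] dddAAA
dddAAd
Addddd
ddAddd
AdAdAA

11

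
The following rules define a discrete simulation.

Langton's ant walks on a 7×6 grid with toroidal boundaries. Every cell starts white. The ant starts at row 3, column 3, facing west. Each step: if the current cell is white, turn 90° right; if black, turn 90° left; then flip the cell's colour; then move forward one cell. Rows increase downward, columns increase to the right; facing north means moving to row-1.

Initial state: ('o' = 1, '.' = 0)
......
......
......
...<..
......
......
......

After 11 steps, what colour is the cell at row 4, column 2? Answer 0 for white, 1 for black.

1

[0] ......
......
......
...<..
......
......
......
[1] ......
......
...^..
...o..
......
......
......
[2] ......
......
...o>.
...o..
......
......
......
[3] ......
......
...oo.
...ov.
......
......
......
[4] ......
......
...oo.
...<o.
......
......
......
[5] ......
......
...oo.
....o.
...v..
......
......
[6] ......
......
...oo.
....o.
..<o..
......
......
[7] ......
......
...oo.
..^.o.
..oo..
......
......
[8] ......
......
...oo.
..o>o.
..oo..
......
......
[9] ......
......
...oo.
..ooo.
..ov..
......
......
[10] ......
......
...oo.
..ooo.
..o.>.
......
......
[11] ......
......
...oo.
..ooo.
..o.o.
....v.
......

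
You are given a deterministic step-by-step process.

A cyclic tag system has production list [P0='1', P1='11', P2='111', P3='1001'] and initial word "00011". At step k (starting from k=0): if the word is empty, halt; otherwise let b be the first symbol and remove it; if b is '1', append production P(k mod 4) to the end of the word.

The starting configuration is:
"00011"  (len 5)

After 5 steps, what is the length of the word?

k=0  "00011"  (len 5)
k=1  "0011"  (len 4)
k=2  "011"  (len 3)
k=3  "11"  (len 2)
k=4  "11001"  (len 5)
k=5  "10011"  (len 5)

5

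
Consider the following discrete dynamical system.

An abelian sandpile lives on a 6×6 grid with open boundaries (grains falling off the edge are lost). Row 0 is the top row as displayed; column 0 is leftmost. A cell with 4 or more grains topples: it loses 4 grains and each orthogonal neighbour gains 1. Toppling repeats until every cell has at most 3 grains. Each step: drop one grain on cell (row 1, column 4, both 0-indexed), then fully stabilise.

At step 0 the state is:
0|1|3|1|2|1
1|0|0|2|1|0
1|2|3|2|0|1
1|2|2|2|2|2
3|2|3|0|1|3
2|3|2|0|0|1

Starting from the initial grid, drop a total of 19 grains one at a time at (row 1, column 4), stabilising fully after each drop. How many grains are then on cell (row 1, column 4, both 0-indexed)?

2

step 0: 0|1|3|1|2|1
1|0|0|2|1|0
1|2|3|2|0|1
1|2|2|2|2|2
3|2|3|0|1|3
2|3|2|0|0|1
step 1: 0|1|3|1|2|1
1|0|0|2|2|0
1|2|3|2|0|1
1|2|2|2|2|2
3|2|3|0|1|3
2|3|2|0|0|1
step 2: 0|1|3|1|2|1
1|0|0|2|3|0
1|2|3|2|0|1
1|2|2|2|2|2
3|2|3|0|1|3
2|3|2|0|0|1
step 3: 0|1|3|1|3|1
1|0|0|3|0|1
1|2|3|2|1|1
1|2|2|2|2|2
3|2|3|0|1|3
2|3|2|0|0|1
step 4: 0|1|3|1|3|1
1|0|0|3|1|1
1|2|3|2|1|1
1|2|2|2|2|2
3|2|3|0|1|3
2|3|2|0|0|1
step 5: 0|1|3|1|3|1
1|0|0|3|2|1
1|2|3|2|1|1
1|2|2|2|2|2
3|2|3|0|1|3
2|3|2|0|0|1
step 6: 0|1|3|1|3|1
1|0|0|3|3|1
1|2|3|2|1|1
1|2|2|2|2|2
3|2|3|0|1|3
2|3|2|0|0|1
step 7: 0|1|3|3|0|2
1|0|1|0|2|2
1|2|3|3|2|1
1|2|2|2|2|2
3|2|3|0|1|3
2|3|2|0|0|1
step 8: 0|1|3|3|0|2
1|0|1|0|3|2
1|2|3|3|2|1
1|2|2|2|2|2
3|2|3|0|1|3
2|3|2|0|0|1
step 9: 0|1|3|3|1|2
1|0|1|1|0|3
1|2|3|3|3|1
1|2|2|2|2|2
3|2|3|0|1|3
2|3|2|0|0|1
step 10: 0|1|3|3|1|2
1|0|1|1|1|3
1|2|3|3|3|1
1|2|2|2|2|2
3|2|3|0|1|3
2|3|2|0|0|1
step 11: 0|1|3|3|1|2
1|0|1|1|2|3
1|2|3|3|3|1
1|2|2|2|2|2
3|2|3|0|1|3
2|3|2|0|0|1
step 12: 0|1|3|3|1|2
1|0|1|1|3|3
1|2|3|3|3|1
1|2|2|2|2|2
3|2|3|0|1|3
2|3|2|0|0|1
step 13: 0|1|3|3|2|3
1|0|2|3|2|0
1|3|0|1|1|3
1|2|3|3|3|2
3|2|3|0|1|3
2|3|2|0|0|1
step 14: 0|1|3|3|2|3
1|0|2|3|3|0
1|3|0|1|1|3
1|2|3|3|3|2
3|2|3|0|1|3
2|3|2|0|0|1
step 15: 0|2|1|2|1|0
1|1|0|2|2|2
1|3|1|2|2|3
1|2|3|3|3|2
3|2|3|0|1|3
2|3|2|0|0|1
step 16: 0|2|1|2|1|0
1|1|0|2|3|2
1|3|1|2|2|3
1|2|3|3|3|2
3|2|3|0|1|3
2|3|2|0|0|1
step 17: 0|2|1|2|2|0
1|1|0|3|0|3
1|3|1|2|3|3
1|2|3|3|3|2
3|2|3|0|1|3
2|3|2|0|0|1
step 18: 0|2|1|2|2|0
1|1|0|3|1|3
1|3|1|2|3|3
1|2|3|3|3|2
3|2|3|0|1|3
2|3|2|0|0|1
step 19: 0|2|1|2|2|0
1|1|0|3|2|3
1|3|1|2|3|3
1|2|3|3|3|2
3|2|3|0|1|3
2|3|2|0|0|1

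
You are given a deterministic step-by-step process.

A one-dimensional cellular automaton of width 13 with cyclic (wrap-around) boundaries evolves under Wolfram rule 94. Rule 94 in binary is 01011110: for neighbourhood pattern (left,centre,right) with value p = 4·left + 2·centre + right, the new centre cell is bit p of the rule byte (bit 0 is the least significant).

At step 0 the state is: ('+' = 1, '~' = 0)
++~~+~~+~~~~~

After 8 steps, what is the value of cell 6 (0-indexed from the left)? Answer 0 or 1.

0

step 0: ++~~+~~+~~~~~
step 1: +++++++++~~~+
step 2: ~~~~~~~~++~++
step 3: +~~~~~~+++~++
step 4: ++~~~~++~+~+~
step 5: +++~~+++~+~+~
step 6: +~++++~+~+~+~
step 7: +~+~~+~+~+~+~
step 8: +~++++~+~+~+~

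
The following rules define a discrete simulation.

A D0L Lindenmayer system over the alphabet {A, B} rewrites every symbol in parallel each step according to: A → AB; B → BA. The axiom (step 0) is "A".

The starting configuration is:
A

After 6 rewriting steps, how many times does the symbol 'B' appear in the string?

t=0: A
t=1: AB
t=2: ABBA
t=3: ABBABAAB
t=4: ABBABAABBAABABBA
t=5: ABBABAABBAABABBABAABABBAABBABAAB
t=6: ABBABAABBAABABBABAABABBAABBABAABBAABABBAABBABAABABBABAABBAABABBA

32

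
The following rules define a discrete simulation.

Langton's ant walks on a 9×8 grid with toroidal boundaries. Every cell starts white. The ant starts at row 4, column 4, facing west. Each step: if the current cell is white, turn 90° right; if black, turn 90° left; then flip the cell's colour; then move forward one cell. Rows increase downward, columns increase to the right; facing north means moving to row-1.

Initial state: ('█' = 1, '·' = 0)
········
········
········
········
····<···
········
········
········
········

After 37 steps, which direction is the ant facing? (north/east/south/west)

[0] ········
········
········
········
····<···
········
········
········
········
[1] ········
········
········
····^···
····█···
········
········
········
········
[2] ········
········
········
····█>··
····█···
········
········
········
········
[3] ········
········
········
····██··
····█v··
········
········
········
········
[4] ········
········
········
····██··
····<█··
········
········
········
········
[5] ········
········
········
····██··
·····█··
····v···
········
········
········
[6] ········
········
········
····██··
·····█··
···<█···
········
········
········
[7] ········
········
········
····██··
···^·█··
···██···
········
········
········
[8] ········
········
········
····██··
···█>█··
···██···
········
········
········
[9] ········
········
········
····██··
···███··
···█v···
········
········
········
[10] ········
········
········
····██··
···███··
···█·>··
········
········
········
[11] ········
········
········
····██··
···███··
···█·█··
·····v··
········
········
[12] ········
········
········
····██··
···███··
···█·█··
····<█··
········
········
[13] ········
········
········
····██··
···███··
···█^█··
····██··
········
········
[14] ········
········
········
····██··
···███··
···██>··
····██··
········
········
[15] ········
········
········
····██··
···██^··
···██···
····██··
········
········
[16] ········
········
········
····██··
···█<···
···██···
····██··
········
········
[17] ········
········
········
····██··
···█····
···█v···
····██··
········
········
[18] ········
········
········
····██··
···█····
···█·>··
····██··
········
········
[19] ········
········
········
····██··
···█····
···█·█··
····█v··
········
········
[20] ········
········
········
····██··
···█····
···█·█··
····█·>·
········
········
[21] ········
········
········
····██··
···█····
···█·█··
····█·█·
······v·
········
[22] ········
········
········
····██··
···█····
···█·█··
····█·█·
·····<█·
········
[23] ········
········
········
····██··
···█····
···█·█··
····█^█·
·····██·
········
[24] ········
········
········
····██··
···█····
···█·█··
····██>·
·····██·
········
[25] ········
········
········
····██··
···█····
···█·█^·
····██··
·····██·
········
[26] ········
········
········
····██··
···█····
···█·██>
····██··
·····██·
········
[27] ········
········
········
····██··
···█····
···█·███
····██·v
·····██·
········
[28] ········
········
········
····██··
···█····
···█·███
····██<█
·····██·
········
[29] ········
········
········
····██··
···█····
···█·█^█
····████
·····██·
········
[30] ········
········
········
····██··
···█····
···█·<·█
····████
·····██·
········
[31] ········
········
········
····██··
···█····
···█···█
····█v██
·····██·
········
[32] ········
········
········
····██··
···█····
···█···█
····█·>█
·····██·
········
[33] ········
········
········
····██··
···█····
···█··^█
····█··█
·····██·
········
[34] ········
········
········
····██··
···█····
···█··█>
····█··█
·····██·
········
[35] ········
········
········
····██··
···█···^
···█··█·
····█··█
·····██·
········
[36] ········
········
········
····██··
>··█···█
···█··█·
····█··█
·····██·
········
[37] ········
········
········
····██··
█··█···█
v··█··█·
····█··█
·····██·
········

south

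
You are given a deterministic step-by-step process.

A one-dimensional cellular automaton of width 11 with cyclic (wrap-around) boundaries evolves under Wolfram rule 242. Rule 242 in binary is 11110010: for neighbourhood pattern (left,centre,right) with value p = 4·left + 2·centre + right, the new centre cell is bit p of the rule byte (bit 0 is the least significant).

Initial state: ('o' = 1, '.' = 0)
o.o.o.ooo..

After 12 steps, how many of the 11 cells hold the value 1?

step 0: o.o.o.ooo..
step 1: .o.o.o.oooo
step 2: o.o.o.o.ooo
step 3: oo.o.o.o.oo
step 4: ooo.o.o.o.o
step 5: oooo.o.o.o.
step 6: .oooo.o.o.o
step 7: o.oooo.o.o.
step 8: .o.oooo.o.o
step 9: o.o.oooo.o.
step 10: .o.o.oooo.o
step 11: o.o.o.oooo.
step 12: .o.o.o.oooo

7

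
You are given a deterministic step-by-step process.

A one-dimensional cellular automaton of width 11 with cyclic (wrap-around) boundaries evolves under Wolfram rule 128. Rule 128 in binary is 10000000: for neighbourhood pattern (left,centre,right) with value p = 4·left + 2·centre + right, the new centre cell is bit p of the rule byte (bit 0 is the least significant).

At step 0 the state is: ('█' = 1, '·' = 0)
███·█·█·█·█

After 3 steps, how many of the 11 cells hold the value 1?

0

gen 0: ███·█·█·█·█
gen 1: ██·········
gen 2: ···········
gen 3: ···········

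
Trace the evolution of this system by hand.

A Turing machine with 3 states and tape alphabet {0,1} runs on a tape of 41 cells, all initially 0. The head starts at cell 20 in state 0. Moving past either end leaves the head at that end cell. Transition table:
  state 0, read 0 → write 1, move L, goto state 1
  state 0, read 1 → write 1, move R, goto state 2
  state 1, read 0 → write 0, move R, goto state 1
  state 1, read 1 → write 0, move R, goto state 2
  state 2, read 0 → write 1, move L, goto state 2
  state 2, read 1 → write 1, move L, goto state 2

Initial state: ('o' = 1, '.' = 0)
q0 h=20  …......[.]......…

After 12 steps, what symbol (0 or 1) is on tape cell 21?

1

k=0  q0 h=20  …......[.]......…
k=1  q1 h=19  …......[.]o.....…
k=2  q1 h=20  …......[o]......…
k=3  q2 h=21  …......[.]......…
k=4  q2 h=20  …......[.]o.....…
k=5  q2 h=19  …......[.]oo....…
k=6  q2 h=18  …......[.]ooo...…
k=7  q2 h=17  …......[.]oooo..…
k=8  q2 h=16  …......[.]ooooo.…
k=9  q2 h=15  …......[.]oooooo…
k=10  q2 h=14  …......[.]oooooo…
k=11  q2 h=13  …......[.]oooooo…
k=12  q2 h=12  …......[.]oooooo…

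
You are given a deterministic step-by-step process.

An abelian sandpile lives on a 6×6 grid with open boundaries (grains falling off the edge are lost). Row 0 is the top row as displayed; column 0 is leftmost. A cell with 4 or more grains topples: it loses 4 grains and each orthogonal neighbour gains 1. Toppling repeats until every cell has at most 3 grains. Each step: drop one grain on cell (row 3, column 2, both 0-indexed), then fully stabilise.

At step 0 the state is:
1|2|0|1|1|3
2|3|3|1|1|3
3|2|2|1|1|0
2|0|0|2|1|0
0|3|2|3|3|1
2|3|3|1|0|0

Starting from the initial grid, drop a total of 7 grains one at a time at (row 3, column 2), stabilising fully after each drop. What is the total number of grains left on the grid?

[0] 1|2|0|1|1|3
2|3|3|1|1|3
3|2|2|1|1|0
2|0|0|2|1|0
0|3|2|3|3|1
2|3|3|1|0|0
[1] 1|2|0|1|1|3
2|3|3|1|1|3
3|2|2|1|1|0
2|0|1|2|1|0
0|3|2|3|3|1
2|3|3|1|0|0
[2] 1|2|0|1|1|3
2|3|3|1|1|3
3|2|2|1|1|0
2|0|2|2|1|0
0|3|2|3|3|1
2|3|3|1|0|0
[3] 1|2|0|1|1|3
2|3|3|1|1|3
3|2|2|1|1|0
2|0|3|2|1|0
0|3|2|3|3|1
2|3|3|1|0|0
[4] 1|2|0|1|1|3
2|3|3|1|1|3
3|2|3|1|1|0
2|1|0|3|1|0
0|3|3|3|3|1
2|3|3|1|0|0
[5] 1|2|0|1|1|3
2|3|3|1|1|3
3|2|3|1|1|0
2|1|1|3|1|0
0|3|3|3|3|1
2|3|3|1|0|0
[6] 1|2|0|1|1|3
2|3|3|1|1|3
3|2|3|1|1|0
2|1|2|3|1|0
0|3|3|3|3|1
2|3|3|1|0|0
[7] 1|2|0|1|1|3
2|3|3|1|1|3
3|2|3|1|1|0
2|1|3|3|1|0
0|3|3|3|3|1
2|3|3|1|0|0

63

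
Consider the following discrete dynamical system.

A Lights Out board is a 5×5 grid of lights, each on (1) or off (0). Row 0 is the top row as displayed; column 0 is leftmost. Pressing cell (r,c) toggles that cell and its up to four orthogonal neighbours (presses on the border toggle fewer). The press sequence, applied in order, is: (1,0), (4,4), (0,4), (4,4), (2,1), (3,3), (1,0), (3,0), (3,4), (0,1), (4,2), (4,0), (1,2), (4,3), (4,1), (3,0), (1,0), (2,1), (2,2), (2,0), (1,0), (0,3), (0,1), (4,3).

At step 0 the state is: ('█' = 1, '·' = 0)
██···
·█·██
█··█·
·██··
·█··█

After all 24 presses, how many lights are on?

[0] ██···
·█·██
█··█·
·██··
·█··█
[1] ·█···
█··██
···█·
·██··
·█··█
[2] ·█···
█··██
···█·
·██·█
·█·█·
[3] ·█·██
█··█·
···█·
·██·█
·█·█·
[4] ·█·██
█··█·
···█·
·██··
·█··█
[5] ·█·██
██·█·
████·
··█··
·█··█
[6] ·█·██
██·█·
███··
···██
·█·██
[7] ██·██
···█·
·██··
···██
·█·██
[8] ██·██
···█·
███··
██·██
██·██
[9] ██·██
···█·
███·█
██···
██·█·
[10] ··███
·█·█·
███·█
██···
██·█·
[11] ··███
·█·█·
███·█
███··
█·█··
[12] ··███
·█·█·
███·█
·██··
·██··
[13] ···██
··█··
██··█
·██··
·██··
[14] ···██
··█··
██··█
·███·
·█·██
[15] ···██
··█··
██··█
··██·
█·███
[16] ···██
··█··
·█··█
████·
··███
[17] █··██
███··
██··█
████·
··███
[18] █··██
█·█··
··█·█
█·██·
··███
[19] █··██
█····
·█·██
█··█·
··███
[20] █··██
·····
█··██
···█·
··███
[21] ···██
██···
···██
···█·
··███
[22] ··█··
██·█·
···██
···█·
··███
[23] ██···
█··█·
···██
···█·
··███
[24] ██···
█··█·
···██
·····
·····

6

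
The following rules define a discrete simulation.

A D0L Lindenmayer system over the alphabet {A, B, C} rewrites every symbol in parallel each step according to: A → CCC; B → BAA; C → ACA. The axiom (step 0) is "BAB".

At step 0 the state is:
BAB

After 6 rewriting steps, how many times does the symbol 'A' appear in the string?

step 0: BAB
step 1: BAACCCBAA
step 2: BAACCCCCCACAACAACABAACCCCCC
step 3: BAACCCCCCACAACAACAACAACAACACCCACACCCCCCACACCCCCCACACCCBAACCCCCCACAACAACAACAACAACA
step 4: BAACCCCCCACAACAACAACAACAACACCCACACCCCCCACACCCCCCACACCCCCCA…AACACCCACACCCCCCACACCCCCCACACCCCCCACACCCCCCACACCCCCCACACCC  (len 243)
step 5: BAACCCCCCACAACAACAACAACAACACCCACACCCCCCACACCCCCCACACCCCCCA…AACAACAACAACACCCACACCCACAACAACAACAACAACACCCACACCCACAACAACA  (len 729)
step 6: BAACCCCCCACAACAACAACAACAACACCCACACCCCCCACACCCCCCACACCCCCCA…ACCCACAACAACACCCACACCCACAACAACACCCACACCCCCCACACCCCCCACACCC  (len 2187)

862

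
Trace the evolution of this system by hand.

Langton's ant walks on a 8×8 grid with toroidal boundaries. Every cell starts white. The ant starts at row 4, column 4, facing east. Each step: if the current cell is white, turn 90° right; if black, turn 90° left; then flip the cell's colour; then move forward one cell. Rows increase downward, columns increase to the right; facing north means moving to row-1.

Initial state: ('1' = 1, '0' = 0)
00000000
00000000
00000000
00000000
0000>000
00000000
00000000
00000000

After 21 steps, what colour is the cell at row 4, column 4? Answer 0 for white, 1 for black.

t=0: 00000000
00000000
00000000
00000000
0000>000
00000000
00000000
00000000
t=1: 00000000
00000000
00000000
00000000
00001000
0000v000
00000000
00000000
t=2: 00000000
00000000
00000000
00000000
00001000
000<1000
00000000
00000000
t=3: 00000000
00000000
00000000
00000000
000^1000
00011000
00000000
00000000
t=4: 00000000
00000000
00000000
00000000
0001>000
00011000
00000000
00000000
t=5: 00000000
00000000
00000000
0000^000
00010000
00011000
00000000
00000000
t=6: 00000000
00000000
00000000
00001>00
00010000
00011000
00000000
00000000
t=7: 00000000
00000000
00000000
00001100
00010v00
00011000
00000000
00000000
t=8: 00000000
00000000
00000000
00001100
0001<100
00011000
00000000
00000000
t=9: 00000000
00000000
00000000
0000^100
00011100
00011000
00000000
00000000
t=10: 00000000
00000000
00000000
000<0100
00011100
00011000
00000000
00000000
t=11: 00000000
00000000
000^0000
00010100
00011100
00011000
00000000
00000000
t=12: 00000000
00000000
0001>000
00010100
00011100
00011000
00000000
00000000
t=13: 00000000
00000000
00011000
0001v100
00011100
00011000
00000000
00000000
t=14: 00000000
00000000
00011000
000<1100
00011100
00011000
00000000
00000000
t=15: 00000000
00000000
00011000
00001100
000v1100
00011000
00000000
00000000
t=16: 00000000
00000000
00011000
00001100
0000>100
00011000
00000000
00000000
t=17: 00000000
00000000
00011000
0000^100
00000100
00011000
00000000
00000000
t=18: 00000000
00000000
00011000
000<0100
00000100
00011000
00000000
00000000
t=19: 00000000
00000000
000^1000
00010100
00000100
00011000
00000000
00000000
t=20: 00000000
00000000
00<01000
00010100
00000100
00011000
00000000
00000000
t=21: 00000000
00^00000
00101000
00010100
00000100
00011000
00000000
00000000

0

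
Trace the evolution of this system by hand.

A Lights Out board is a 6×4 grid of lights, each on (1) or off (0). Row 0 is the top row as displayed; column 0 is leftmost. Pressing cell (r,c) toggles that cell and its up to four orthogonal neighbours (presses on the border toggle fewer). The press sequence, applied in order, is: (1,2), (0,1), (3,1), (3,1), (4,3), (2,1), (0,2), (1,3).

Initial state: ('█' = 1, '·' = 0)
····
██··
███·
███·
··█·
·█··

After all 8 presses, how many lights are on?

12

step 0: ····
██··
███·
███·
··█·
·█··
step 1: ··█·
█·██
██··
███·
··█·
·█··
step 2: ██··
████
██··
███·
··█·
·█··
step 3: ██··
████
█···
····
·██·
·█··
step 4: ██··
████
██··
███·
··█·
·█··
step 5: ██··
████
██··
████
···█
·█·█
step 6: ██··
█·██
··█·
█·██
···█
·█·█
step 7: █·██
█··█
··█·
█·██
···█
·█·█
step 8: █·█·
█·█·
··██
█·██
···█
·█·█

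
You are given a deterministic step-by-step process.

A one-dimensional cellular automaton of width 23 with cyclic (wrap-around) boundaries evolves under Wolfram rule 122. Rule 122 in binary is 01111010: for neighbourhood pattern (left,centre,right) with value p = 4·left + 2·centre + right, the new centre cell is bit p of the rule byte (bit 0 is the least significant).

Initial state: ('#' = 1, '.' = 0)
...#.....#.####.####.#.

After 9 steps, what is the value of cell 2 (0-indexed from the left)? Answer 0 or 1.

1

t=0: ...#.....#.####.####.#.
t=1: ..#.#...#.##..###..##.#
t=2: ##.#.#.#.######.######.
t=3: ###.#.#.##....###....##
t=4: ..##.#.####..##.##..##.
t=5: .####.##..#############
t=6: ##..#######...........#
t=7: .####.....##.........##
t=8: ##..##...####.......###
t=9: .######.##..##.....##..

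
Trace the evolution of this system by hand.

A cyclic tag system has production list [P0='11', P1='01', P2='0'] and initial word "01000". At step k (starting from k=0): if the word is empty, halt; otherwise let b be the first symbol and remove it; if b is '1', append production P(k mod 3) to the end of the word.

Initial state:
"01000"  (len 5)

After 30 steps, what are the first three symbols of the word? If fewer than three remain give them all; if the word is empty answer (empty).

t=0: "01000"  (len 5)
t=1: "1000"  (len 4)
t=2: "00001"  (len 5)
t=3: "0001"  (len 4)
t=4: "001"  (len 3)
t=5: "01"  (len 2)
t=6: "1"  (len 1)
t=7: "11"  (len 2)
t=8: "101"  (len 3)
t=9: "010"  (len 3)
t=10: "10"  (len 2)
t=11: "001"  (len 3)
t=12: "01"  (len 2)
t=13: "1"  (len 1)
t=14: "01"  (len 2)
t=15: "1"  (len 1)
t=16: "11"  (len 2)
t=17: "101"  (len 3)
t=18: "010"  (len 3)
t=19: "10"  (len 2)
t=20: "001"  (len 3)
t=21: "01"  (len 2)
t=22: "1"  (len 1)
t=23: "01"  (len 2)
t=24: "1"  (len 1)
t=25: "11"  (len 2)
t=26: "101"  (len 3)
t=27: "010"  (len 3)
t=28: "10"  (len 2)
t=29: "001"  (len 3)
t=30: "01"  (len 2)

01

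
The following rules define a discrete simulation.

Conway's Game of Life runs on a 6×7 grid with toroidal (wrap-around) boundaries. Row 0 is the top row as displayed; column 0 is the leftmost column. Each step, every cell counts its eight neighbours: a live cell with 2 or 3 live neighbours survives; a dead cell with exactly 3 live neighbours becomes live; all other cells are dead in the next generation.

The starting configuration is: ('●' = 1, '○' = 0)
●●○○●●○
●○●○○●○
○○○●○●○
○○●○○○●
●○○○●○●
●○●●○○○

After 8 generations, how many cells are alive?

0) ●●○○●●○
●○●○○●○
○○○●○●○
○○●○○○●
●○○○●○●
●○●●○○○
1) ●○○○●●○
●○●●○●○
○●●●●●○
●○○●●○●
●○●○○●●
○○●●○○○
2) ○○○○○●○
●○○○○○○
○○○○○○○
○○○○○○○
●○●○○●○
●○●●○○○
3) ○●○○○○●
○○○○○○○
○○○○○○○
○○○○○○○
○○●●○○●
○○●●●○○
4) ○○●●○○○
○○○○○○○
○○○○○○○
○○○○○○○
○○●○●○○
●●○○●●○
5) ○●●●●○○
○○○○○○○
○○○○○○○
○○○○○○○
○●○●●●○
○●○○●●○
6) ○●●●●●○
○○●●○○○
○○○○○○○
○○○○●○○
○○●●○●○
●●○○○○○
7) ●○○○●○○
○●○○○○○
○○○●○○○
○○○●●○○
○●●●●○○
●○○○○●●
8) ●●○○○●○
○○○○○○○
○○●●●○○
○○○○○○○
●●●○○○●
●○●○○●●

14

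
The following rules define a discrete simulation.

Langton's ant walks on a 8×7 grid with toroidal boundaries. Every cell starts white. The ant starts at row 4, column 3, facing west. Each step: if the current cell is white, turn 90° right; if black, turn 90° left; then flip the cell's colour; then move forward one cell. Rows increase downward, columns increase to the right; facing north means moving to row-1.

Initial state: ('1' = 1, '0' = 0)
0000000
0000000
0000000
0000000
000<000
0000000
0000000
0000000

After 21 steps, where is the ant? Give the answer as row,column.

gen 0: 0000000
0000000
0000000
0000000
000<000
0000000
0000000
0000000
gen 1: 0000000
0000000
0000000
000^000
0001000
0000000
0000000
0000000
gen 2: 0000000
0000000
0000000
0001>00
0001000
0000000
0000000
0000000
gen 3: 0000000
0000000
0000000
0001100
0001v00
0000000
0000000
0000000
gen 4: 0000000
0000000
0000000
0001100
000<100
0000000
0000000
0000000
gen 5: 0000000
0000000
0000000
0001100
0000100
000v000
0000000
0000000
gen 6: 0000000
0000000
0000000
0001100
0000100
00<1000
0000000
0000000
gen 7: 0000000
0000000
0000000
0001100
00^0100
0011000
0000000
0000000
gen 8: 0000000
0000000
0000000
0001100
001>100
0011000
0000000
0000000
gen 9: 0000000
0000000
0000000
0001100
0011100
001v000
0000000
0000000
gen 10: 0000000
0000000
0000000
0001100
0011100
0010>00
0000000
0000000
gen 11: 0000000
0000000
0000000
0001100
0011100
0010100
0000v00
0000000
gen 12: 0000000
0000000
0000000
0001100
0011100
0010100
000<100
0000000
gen 13: 0000000
0000000
0000000
0001100
0011100
001^100
0001100
0000000
gen 14: 0000000
0000000
0000000
0001100
0011100
0011>00
0001100
0000000
gen 15: 0000000
0000000
0000000
0001100
0011^00
0011000
0001100
0000000
gen 16: 0000000
0000000
0000000
0001100
001<000
0011000
0001100
0000000
gen 17: 0000000
0000000
0000000
0001100
0010000
001v000
0001100
0000000
gen 18: 0000000
0000000
0000000
0001100
0010000
0010>00
0001100
0000000
gen 19: 0000000
0000000
0000000
0001100
0010000
0010100
0001v00
0000000
gen 20: 0000000
0000000
0000000
0001100
0010000
0010100
00010>0
0000000
gen 21: 0000000
0000000
0000000
0001100
0010000
0010100
0001010
00000v0

7,5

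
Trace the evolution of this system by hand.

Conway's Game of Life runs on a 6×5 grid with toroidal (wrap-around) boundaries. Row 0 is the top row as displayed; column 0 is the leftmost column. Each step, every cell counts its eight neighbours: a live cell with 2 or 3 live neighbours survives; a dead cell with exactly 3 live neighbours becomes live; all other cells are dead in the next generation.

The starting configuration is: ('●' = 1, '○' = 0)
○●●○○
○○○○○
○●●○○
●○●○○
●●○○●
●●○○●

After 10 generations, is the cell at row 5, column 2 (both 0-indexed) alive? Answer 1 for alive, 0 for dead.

0

step 0: ○●●○○
○○○○○
○●●○○
●○●○○
●●○○●
●●○○●
step 1: ○●●○○
○○○○○
○●●○○
○○●●●
○○●●○
○○○●●
step 2: ○○●●○
○○○○○
○●●○○
○○○○●
○○○○○
○●○○●
step 3: ○○●●○
○●○●○
○○○○○
○○○○○
●○○○○
○○●●○
step 4: ○●○○●
○○○●○
○○○○○
○○○○○
○○○○○
○●●●●
step 5: ○●○○●
○○○○○
○○○○○
○○○○○
○○●●○
○●●●●
step 6: ○●○○●
○○○○○
○○○○○
○○○○○
○●○○●
○●○○●
step 7: ○○○○○
○○○○○
○○○○○
○○○○○
○○○○○
○●●●●
step 8: ○○●●○
○○○○○
○○○○○
○○○○○
○○●●○
○○●●○
step 9: ○○●●○
○○○○○
○○○○○
○○○○○
○○●●○
○●○○●
step 10: ○○●●○
○○○○○
○○○○○
○○○○○
○○●●○
○●○○●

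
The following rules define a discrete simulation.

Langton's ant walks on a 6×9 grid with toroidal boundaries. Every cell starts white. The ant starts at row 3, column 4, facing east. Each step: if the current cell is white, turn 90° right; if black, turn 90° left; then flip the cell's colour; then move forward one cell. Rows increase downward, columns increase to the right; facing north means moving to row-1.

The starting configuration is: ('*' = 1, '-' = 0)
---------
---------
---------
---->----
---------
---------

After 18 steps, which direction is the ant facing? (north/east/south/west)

west

step 0: ---------
---------
---------
---->----
---------
---------
step 1: ---------
---------
---------
----*----
----v----
---------
step 2: ---------
---------
---------
----*----
---<*----
---------
step 3: ---------
---------
---------
---^*----
---**----
---------
step 4: ---------
---------
---------
---*>----
---**----
---------
step 5: ---------
---------
----^----
---*-----
---**----
---------
step 6: ---------
---------
----*>---
---*-----
---**----
---------
step 7: ---------
---------
----**---
---*-v---
---**----
---------
step 8: ---------
---------
----**---
---*<*---
---**----
---------
step 9: ---------
---------
----^*---
---***---
---**----
---------
step 10: ---------
---------
---<-*---
---***---
---**----
---------
step 11: ---------
---^-----
---*-*---
---***---
---**----
---------
step 12: ---------
---*>----
---*-*---
---***---
---**----
---------
step 13: ---------
---**----
---*v*---
---***---
---**----
---------
step 14: ---------
---**----
---<**---
---***---
---**----
---------
step 15: ---------
---**----
----**---
---v**---
---**----
---------
step 16: ---------
---**----
----**---
---->*---
---**----
---------
step 17: ---------
---**----
----^*---
-----*---
---**----
---------
step 18: ---------
---**----
---<-*---
-----*---
---**----
---------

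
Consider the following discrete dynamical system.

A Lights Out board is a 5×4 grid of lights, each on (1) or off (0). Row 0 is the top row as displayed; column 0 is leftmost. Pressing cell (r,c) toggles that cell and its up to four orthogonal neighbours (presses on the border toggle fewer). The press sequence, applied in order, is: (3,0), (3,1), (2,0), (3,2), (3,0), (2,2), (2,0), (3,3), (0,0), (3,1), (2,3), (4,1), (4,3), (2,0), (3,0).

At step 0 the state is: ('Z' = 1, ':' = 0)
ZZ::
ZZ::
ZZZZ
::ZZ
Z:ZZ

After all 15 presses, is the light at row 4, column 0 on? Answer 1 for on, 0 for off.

gen 0: ZZ::
ZZ::
ZZZZ
::ZZ
Z:ZZ
gen 1: ZZ::
ZZ::
:ZZZ
ZZZZ
::ZZ
gen 2: ZZ::
ZZ::
::ZZ
:::Z
:ZZZ
gen 3: ZZ::
:Z::
ZZZZ
Z::Z
:ZZZ
gen 4: ZZ::
:Z::
ZZ:Z
ZZZ:
:Z:Z
gen 5: ZZ::
:Z::
:Z:Z
::Z:
ZZ:Z
gen 6: ZZ::
:ZZ:
::Z:
::::
ZZ:Z
gen 7: ZZ::
ZZZ:
ZZZ:
Z:::
ZZ:Z
gen 8: ZZ::
ZZZ:
ZZZZ
Z:ZZ
ZZ::
gen 9: ::::
:ZZ:
ZZZZ
Z:ZZ
ZZ::
gen 10: ::::
:ZZ:
Z:ZZ
:Z:Z
Z:::
gen 11: ::::
:ZZZ
Z:::
:Z::
Z:::
gen 12: ::::
:ZZZ
Z:::
::::
:ZZ:
gen 13: ::::
:ZZZ
Z:::
:::Z
:Z:Z
gen 14: ::::
ZZZZ
:Z::
Z::Z
:Z:Z
gen 15: ::::
ZZZZ
ZZ::
:Z:Z
ZZ:Z

1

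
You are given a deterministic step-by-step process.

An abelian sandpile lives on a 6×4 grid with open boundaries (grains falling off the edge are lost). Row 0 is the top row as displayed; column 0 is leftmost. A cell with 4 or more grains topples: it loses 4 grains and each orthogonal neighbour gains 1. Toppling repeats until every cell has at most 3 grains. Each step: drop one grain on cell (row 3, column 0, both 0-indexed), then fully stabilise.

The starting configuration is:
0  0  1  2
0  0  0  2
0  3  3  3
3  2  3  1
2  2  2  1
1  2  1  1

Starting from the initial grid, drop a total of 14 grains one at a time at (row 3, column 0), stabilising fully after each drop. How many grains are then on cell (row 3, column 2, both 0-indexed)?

3

gen 0: 0  0  1  2
0  0  0  2
0  3  3  3
3  2  3  1
2  2  2  1
1  2  1  1
gen 1: 0  0  1  2
0  0  0  2
1  3  3  3
0  3  3  1
3  2  2  1
1  2  1  1
gen 2: 0  0  1  2
0  0  0  2
1  3  3  3
1  3  3  1
3  2  2  1
1  2  1  1
gen 3: 0  0  1  2
0  0  0  2
1  3  3  3
2  3  3  1
3  2  2  1
1  2  1  1
gen 4: 0  0  1  2
0  0  0  2
1  3  3  3
3  3  3  1
3  2  2  1
1  2  1  1
gen 5: 0  0  1  2
0  1  1  3
3  1  2  0
2  3  2  3
1  1  0  2
2  3  2  1
gen 6: 0  0  1  2
0  1  1  3
3  1  2  0
3  3  2  3
1  1  0  2
2  3  2  1
gen 7: 0  0  1  2
1  1  1  3
0  3  2  0
2  0  3  3
2  2  0  2
2  3  2  1
gen 8: 0  0  1  2
1  1  1  3
0  3  2  0
3  0  3  3
2  2  0  2
2  3  2  1
gen 9: 0  0  1  2
1  1  1  3
1  3  2  0
0  1  3  3
3  2  0  2
2  3  2  1
gen 10: 0  0  1  2
1  1  1  3
1  3  2  0
1  1  3  3
3  2  0  2
2  3  2  1
gen 11: 0  0  1  2
1  1  1  3
1  3  2  0
2  1  3  3
3  2  0  2
2  3  2  1
gen 12: 0  0  1  2
1  1  1  3
1  3  2  0
3  1  3  3
3  2  0  2
2  3  2  1
gen 13: 0  0  1  2
1  1  1  3
2  3  2  0
1  2  3  3
0  3  0  2
3  3  2  1
gen 14: 0  0  1  2
1  1  1  3
2  3  2  0
2  2  3  3
0  3  0  2
3  3  2  1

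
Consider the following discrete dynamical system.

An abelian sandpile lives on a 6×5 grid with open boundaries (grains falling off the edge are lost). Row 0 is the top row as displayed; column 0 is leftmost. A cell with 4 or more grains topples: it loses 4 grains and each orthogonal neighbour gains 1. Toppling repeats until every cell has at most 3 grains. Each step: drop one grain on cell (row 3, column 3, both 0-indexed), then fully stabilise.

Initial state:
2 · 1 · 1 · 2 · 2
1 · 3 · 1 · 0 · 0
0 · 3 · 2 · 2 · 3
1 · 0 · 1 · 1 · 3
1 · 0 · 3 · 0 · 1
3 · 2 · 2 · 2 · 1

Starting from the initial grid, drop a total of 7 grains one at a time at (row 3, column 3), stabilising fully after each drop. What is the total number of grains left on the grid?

49

0) 2 · 1 · 1 · 2 · 2
1 · 3 · 1 · 0 · 0
0 · 3 · 2 · 2 · 3
1 · 0 · 1 · 1 · 3
1 · 0 · 3 · 0 · 1
3 · 2 · 2 · 2 · 1
1) 2 · 1 · 1 · 2 · 2
1 · 3 · 1 · 0 · 0
0 · 3 · 2 · 2 · 3
1 · 0 · 1 · 2 · 3
1 · 0 · 3 · 0 · 1
3 · 2 · 2 · 2 · 1
2) 2 · 1 · 1 · 2 · 2
1 · 3 · 1 · 0 · 0
0 · 3 · 2 · 2 · 3
1 · 0 · 1 · 3 · 3
1 · 0 · 3 · 0 · 1
3 · 2 · 2 · 2 · 1
3) 2 · 1 · 1 · 2 · 2
1 · 3 · 1 · 1 · 1
0 · 3 · 3 · 0 · 1
1 · 0 · 2 · 2 · 1
1 · 0 · 3 · 1 · 2
3 · 2 · 2 · 2 · 1
4) 2 · 1 · 1 · 2 · 2
1 · 3 · 1 · 1 · 1
0 · 3 · 3 · 0 · 1
1 · 0 · 2 · 3 · 1
1 · 0 · 3 · 1 · 2
3 · 2 · 2 · 2 · 1
5) 2 · 1 · 1 · 2 · 2
1 · 3 · 1 · 1 · 1
0 · 3 · 3 · 1 · 1
1 · 0 · 3 · 0 · 2
1 · 0 · 3 · 2 · 2
3 · 2 · 2 · 2 · 1
6) 2 · 1 · 1 · 2 · 2
1 · 3 · 1 · 1 · 1
0 · 3 · 3 · 1 · 1
1 · 0 · 3 · 1 · 2
1 · 0 · 3 · 2 · 2
3 · 2 · 2 · 2 · 1
7) 2 · 1 · 1 · 2 · 2
1 · 3 · 1 · 1 · 1
0 · 3 · 3 · 1 · 1
1 · 0 · 3 · 2 · 2
1 · 0 · 3 · 2 · 2
3 · 2 · 2 · 2 · 1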